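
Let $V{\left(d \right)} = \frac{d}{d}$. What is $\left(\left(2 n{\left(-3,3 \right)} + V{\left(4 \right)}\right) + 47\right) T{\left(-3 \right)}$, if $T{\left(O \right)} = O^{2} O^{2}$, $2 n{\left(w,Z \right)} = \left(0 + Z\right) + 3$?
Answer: $4374$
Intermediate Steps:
$n{\left(w,Z \right)} = \frac{3}{2} + \frac{Z}{2}$ ($n{\left(w,Z \right)} = \frac{\left(0 + Z\right) + 3}{2} = \frac{Z + 3}{2} = \frac{3 + Z}{2} = \frac{3}{2} + \frac{Z}{2}$)
$V{\left(d \right)} = 1$
$T{\left(O \right)} = O^{4}$
$\left(\left(2 n{\left(-3,3 \right)} + V{\left(4 \right)}\right) + 47\right) T{\left(-3 \right)} = \left(\left(2 \left(\frac{3}{2} + \frac{1}{2} \cdot 3\right) + 1\right) + 47\right) \left(-3\right)^{4} = \left(\left(2 \left(\frac{3}{2} + \frac{3}{2}\right) + 1\right) + 47\right) 81 = \left(\left(2 \cdot 3 + 1\right) + 47\right) 81 = \left(\left(6 + 1\right) + 47\right) 81 = \left(7 + 47\right) 81 = 54 \cdot 81 = 4374$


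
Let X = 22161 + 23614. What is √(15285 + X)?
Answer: 2*√15265 ≈ 247.10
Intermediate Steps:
X = 45775
√(15285 + X) = √(15285 + 45775) = √61060 = 2*√15265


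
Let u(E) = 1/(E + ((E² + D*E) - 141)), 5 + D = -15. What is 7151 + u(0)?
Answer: 1008290/141 ≈ 7151.0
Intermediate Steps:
D = -20 (D = -5 - 15 = -20)
u(E) = 1/(-141 + E² - 19*E) (u(E) = 1/(E + ((E² - 20*E) - 141)) = 1/(E + (-141 + E² - 20*E)) = 1/(-141 + E² - 19*E))
7151 + u(0) = 7151 + 1/(-141 + 0² - 19*0) = 7151 + 1/(-141 + 0 + 0) = 7151 + 1/(-141) = 7151 - 1/141 = 1008290/141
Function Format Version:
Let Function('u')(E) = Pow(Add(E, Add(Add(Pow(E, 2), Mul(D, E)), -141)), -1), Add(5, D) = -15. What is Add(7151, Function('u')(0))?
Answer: Rational(1008290, 141) ≈ 7151.0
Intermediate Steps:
D = -20 (D = Add(-5, -15) = -20)
Function('u')(E) = Pow(Add(-141, Pow(E, 2), Mul(-19, E)), -1) (Function('u')(E) = Pow(Add(E, Add(Add(Pow(E, 2), Mul(-20, E)), -141)), -1) = Pow(Add(E, Add(-141, Pow(E, 2), Mul(-20, E))), -1) = Pow(Add(-141, Pow(E, 2), Mul(-19, E)), -1))
Add(7151, Function('u')(0)) = Add(7151, Pow(Add(-141, Pow(0, 2), Mul(-19, 0)), -1)) = Add(7151, Pow(Add(-141, 0, 0), -1)) = Add(7151, Pow(-141, -1)) = Add(7151, Rational(-1, 141)) = Rational(1008290, 141)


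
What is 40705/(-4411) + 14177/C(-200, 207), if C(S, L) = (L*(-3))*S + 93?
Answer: -4996811818/548256423 ≈ -9.1140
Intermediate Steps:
C(S, L) = 93 - 3*L*S (C(S, L) = (-3*L)*S + 93 = -3*L*S + 93 = 93 - 3*L*S)
40705/(-4411) + 14177/C(-200, 207) = 40705/(-4411) + 14177/(93 - 3*207*(-200)) = 40705*(-1/4411) + 14177/(93 + 124200) = -40705/4411 + 14177/124293 = -4996811818/548256423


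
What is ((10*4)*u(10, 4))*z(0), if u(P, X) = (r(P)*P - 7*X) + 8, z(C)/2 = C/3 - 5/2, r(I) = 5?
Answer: -6000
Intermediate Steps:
z(C) = -5 + 2*C/3 (z(C) = 2*(C/3 - 5/2) = 2*(-5/2 + C/3) = -5 + 2*C/3)
u(P, X) = 8 - 7*X + 5*P (u(P, X) = (5*P - 7*X) + 8 = (-7*X + 5*P) + 8 = 8 - 7*X + 5*P)
((10*4)*u(10, 4))*z(0) = ((10*4)*(8 - 7*4 + 5*10))*(-5 + (2/3)*0) = (40*(8 - 28 + 50))*(-5 + 0) = (40*30)*(-5) = 1200*(-5) = -6000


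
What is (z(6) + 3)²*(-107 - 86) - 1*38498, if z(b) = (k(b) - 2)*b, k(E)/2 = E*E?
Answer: -34571795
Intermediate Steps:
k(E) = 2*E² (k(E) = 2*(E*E) = 2*E²)
z(b) = b*(-2 + 2*b²) (z(b) = (2*b² - 2)*b = (-2 + 2*b²)*b = b*(-2 + 2*b²))
(z(6) + 3)²*(-107 - 86) - 1*38498 = (2*6*(-1 + 6²) + 3)²*(-107 - 86) - 1*38498 = (2*6*(-1 + 36) + 3)²*(-193) - 38498 = (2*6*35 + 3)²*(-193) - 38498 = (420 + 3)²*(-193) - 38498 = 423²*(-193) - 38498 = 178929*(-193) - 38498 = -34533297 - 38498 = -34571795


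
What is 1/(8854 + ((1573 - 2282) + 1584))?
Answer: 1/9729 ≈ 0.00010279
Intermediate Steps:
1/(8854 + ((1573 - 2282) + 1584)) = 1/(8854 + (-709 + 1584)) = 1/(8854 + 875) = 1/9729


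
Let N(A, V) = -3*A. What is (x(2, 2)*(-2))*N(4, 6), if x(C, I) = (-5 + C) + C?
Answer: -24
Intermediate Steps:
x(C, I) = -5 + 2*C
(x(2, 2)*(-2))*N(4, 6) = ((-5 + 2*2)*(-2))*(-3*4) = ((-5 + 4)*(-2))*(-12) = -1*(-2)*(-12) = 2*(-12) = -24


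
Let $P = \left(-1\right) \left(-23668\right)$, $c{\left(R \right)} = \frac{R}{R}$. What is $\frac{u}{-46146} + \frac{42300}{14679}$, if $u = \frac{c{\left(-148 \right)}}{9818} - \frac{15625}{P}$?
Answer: $\frac{25199311096570021}{8744653699430712} \approx 2.8817$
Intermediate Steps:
$c{\left(R \right)} = 1$
$P = 23668$
$u = - \frac{76691291}{116186212}$ ($u = 1 \cdot \frac{1}{9818} - \frac{15625}{23668} = \frac{1}{9818} - \frac{15625}{23668} = - \frac{76691291}{116186212} \approx -0.66007$)
$\frac{u}{-46146} + \frac{42300}{14679} = - \frac{76691291}{116186212 \left(-46146\right)} + \frac{42300}{14679} = \left(- \frac{76691291}{116186212}\right) \left(- \frac{1}{46146}\right) + 42300 \cdot \frac{1}{14679} = \frac{76691291}{5361528938952} + \frac{4700}{1631} = \frac{25199311096570021}{8744653699430712}$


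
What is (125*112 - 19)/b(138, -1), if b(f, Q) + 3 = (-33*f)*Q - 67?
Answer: 13981/4484 ≈ 3.1180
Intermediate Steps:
b(f, Q) = -70 - 33*Q*f (b(f, Q) = -3 + ((-33*f)*Q - 67) = -3 + (-33*Q*f - 67) = -3 + (-67 - 33*Q*f) = -70 - 33*Q*f)
(125*112 - 19)/b(138, -1) = (125*112 - 19)/(-70 - 33*(-1)*138) = (14000 - 19)/(-70 + 4554) = 13981/4484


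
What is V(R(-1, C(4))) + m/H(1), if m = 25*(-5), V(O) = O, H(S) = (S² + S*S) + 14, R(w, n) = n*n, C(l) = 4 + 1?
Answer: 275/16 ≈ 17.188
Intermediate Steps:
C(l) = 5
R(w, n) = n²
H(S) = 14 + 2*S² (H(S) = (S² + S²) + 14 = 2*S² + 14 = 14 + 2*S²)
m = -125
V(R(-1, C(4))) + m/H(1) = 5² - 125/(14 + 2*1²) = 25 - 125/(14 + 2*1) = 25 - 125/(14 + 2) = 25 - 125/16 = 275/16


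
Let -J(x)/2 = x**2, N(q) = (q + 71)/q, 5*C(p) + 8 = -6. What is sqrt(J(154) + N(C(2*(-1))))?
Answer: 3*I*sqrt(1033494)/14 ≈ 217.84*I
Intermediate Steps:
C(p) = -14/5 (C(p) = -8/5 + (1/5)*(-6) = -8/5 - 6/5 = -14/5)
N(q) = (71 + q)/q
J(x) = -2*x**2
sqrt(J(154) + N(C(2*(-1)))) = sqrt(-2*154**2 + (71 - 14/5)/(-14/5)) = sqrt(-2*23716 - 5/14*341/5) = sqrt(-47432 - 341/14) = sqrt(-664389/14) = 3*I*sqrt(1033494)/14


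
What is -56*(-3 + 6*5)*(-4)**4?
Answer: -387072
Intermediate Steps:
-56*(-3 + 6*5)*(-4)**4 = -56*(-3 + 30)*256 = -56*27*256 = -1512*256 = -387072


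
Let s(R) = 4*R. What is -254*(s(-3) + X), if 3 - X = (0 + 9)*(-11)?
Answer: -22860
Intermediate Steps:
X = 102 (X = 3 - (0 + 9)*(-11) = 3 - 9*(-11) = 3 - 1*(-99) = 3 + 99 = 102)
-254*(s(-3) + X) = -254*(4*(-3) + 102) = -254*(-12 + 102) = -254*90 = -22860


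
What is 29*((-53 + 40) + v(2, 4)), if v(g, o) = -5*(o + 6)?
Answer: -1827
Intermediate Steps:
v(g, o) = -30 - 5*o (v(g, o) = -5*(6 + o) = -30 - 5*o)
29*((-53 + 40) + v(2, 4)) = 29*((-53 + 40) + (-30 - 5*4)) = 29*(-13 + (-30 - 20)) = 29*(-13 - 50) = 29*(-63) = -1827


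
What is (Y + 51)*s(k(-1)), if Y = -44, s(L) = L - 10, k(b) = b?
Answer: -77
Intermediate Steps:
s(L) = -10 + L
(Y + 51)*s(k(-1)) = (-44 + 51)*(-10 - 1) = 7*(-11) = -77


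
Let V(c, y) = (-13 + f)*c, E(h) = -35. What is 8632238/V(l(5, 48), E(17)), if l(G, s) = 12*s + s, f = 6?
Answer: -4316119/2184 ≈ -1976.2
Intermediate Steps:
l(G, s) = 13*s
V(c, y) = -7*c (V(c, y) = (-13 + 6)*c = -7*c)
8632238/V(l(5, 48), E(17)) = 8632238/((-91*48)) = 8632238/((-7*624)) = 8632238/(-4368) = 8632238*(-1/4368) = -4316119/2184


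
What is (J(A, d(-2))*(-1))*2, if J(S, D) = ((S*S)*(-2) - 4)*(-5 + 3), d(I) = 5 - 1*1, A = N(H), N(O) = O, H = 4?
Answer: -144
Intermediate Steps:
A = 4
d(I) = 4 (d(I) = 5 - 1 = 4)
J(S, D) = 8 + 4*S**2 (J(S, D) = (S**2*(-2) - 4)*(-2) = (-2*S**2 - 4)*(-2) = (-4 - 2*S**2)*(-2) = 8 + 4*S**2)
(J(A, d(-2))*(-1))*2 = ((8 + 4*4**2)*(-1))*2 = ((8 + 4*16)*(-1))*2 = ((8 + 64)*(-1))*2 = (72*(-1))*2 = -72*2 = -144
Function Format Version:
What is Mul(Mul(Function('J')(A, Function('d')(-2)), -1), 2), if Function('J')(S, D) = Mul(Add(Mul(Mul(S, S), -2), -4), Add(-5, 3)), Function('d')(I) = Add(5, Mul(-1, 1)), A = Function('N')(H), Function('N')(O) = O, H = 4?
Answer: -144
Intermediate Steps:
A = 4
Function('d')(I) = 4 (Function('d')(I) = Add(5, -1) = 4)
Function('J')(S, D) = Add(8, Mul(4, Pow(S, 2))) (Function('J')(S, D) = Mul(Add(Mul(Pow(S, 2), -2), -4), -2) = Mul(Add(Mul(-2, Pow(S, 2)), -4), -2) = Mul(Add(-4, Mul(-2, Pow(S, 2))), -2) = Add(8, Mul(4, Pow(S, 2))))
Mul(Mul(Function('J')(A, Function('d')(-2)), -1), 2) = Mul(Mul(Add(8, Mul(4, Pow(4, 2))), -1), 2) = Mul(Mul(Add(8, Mul(4, 16)), -1), 2) = Mul(Mul(Add(8, 64), -1), 2) = Mul(Mul(72, -1), 2) = Mul(-72, 2) = -144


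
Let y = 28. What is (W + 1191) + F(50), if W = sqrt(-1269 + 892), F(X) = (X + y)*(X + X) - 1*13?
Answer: 8978 + I*sqrt(377) ≈ 8978.0 + 19.416*I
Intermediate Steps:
F(X) = -13 + 2*X*(28 + X) (F(X) = (X + 28)*(X + X) - 1*13 = (28 + X)*(2*X) - 13 = 2*X*(28 + X) - 13 = -13 + 2*X*(28 + X))
W = I*sqrt(377) (W = sqrt(-377) = I*sqrt(377) ≈ 19.417*I)
(W + 1191) + F(50) = (I*sqrt(377) + 1191) + (-13 + 2*50**2 + 56*50) = (1191 + I*sqrt(377)) + (-13 + 2*2500 + 2800) = (1191 + I*sqrt(377)) + (-13 + 5000 + 2800) = (1191 + I*sqrt(377)) + 7787 = 8978 + I*sqrt(377)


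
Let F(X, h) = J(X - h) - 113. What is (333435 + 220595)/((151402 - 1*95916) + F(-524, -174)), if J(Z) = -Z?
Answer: 554030/55723 ≈ 9.9426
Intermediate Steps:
F(X, h) = -113 + h - X (F(X, h) = -(X - h) - 113 = (h - X) - 113 = -113 + h - X)
(333435 + 220595)/((151402 - 1*95916) + F(-524, -174)) = (333435 + 220595)/((151402 - 1*95916) + (-113 - 174 - 1*(-524))) = 554030/((151402 - 95916) + (-113 - 174 + 524)) = 554030/(55486 + 237) = 554030/55723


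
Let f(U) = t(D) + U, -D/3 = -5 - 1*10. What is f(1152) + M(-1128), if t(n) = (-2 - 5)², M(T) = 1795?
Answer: 2996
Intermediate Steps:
D = 45 (D = -3*(-5 - 1*10) = -3*(-5 - 10) = -3*(-15) = 45)
t(n) = 49 (t(n) = (-7)² = 49)
f(U) = 49 + U
f(1152) + M(-1128) = (49 + 1152) + 1795 = 1201 + 1795 = 2996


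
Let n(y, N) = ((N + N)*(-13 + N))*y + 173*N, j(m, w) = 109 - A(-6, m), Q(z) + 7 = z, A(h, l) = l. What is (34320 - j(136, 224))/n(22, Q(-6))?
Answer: 34347/12623 ≈ 2.7210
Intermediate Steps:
Q(z) = -7 + z
j(m, w) = 109 - m
n(y, N) = 173*N + 2*N*y*(-13 + N) (n(y, N) = ((2*N)*(-13 + N))*y + 173*N = (2*N*(-13 + N))*y + 173*N = 2*N*y*(-13 + N) + 173*N = 173*N + 2*N*y*(-13 + N))
(34320 - j(136, 224))/n(22, Q(-6)) = (34320 - (109 - 1*136))/(((-7 - 6)*(173 - 26*22 + 2*(-7 - 6)*22))) = (34320 - (109 - 136))/((-13*(173 - 572 + 2*(-13)*22))) = (34320 - 1*(-27))/((-13*(173 - 572 - 572))) = (34320 + 27)/((-13*(-971))) = 34347/12623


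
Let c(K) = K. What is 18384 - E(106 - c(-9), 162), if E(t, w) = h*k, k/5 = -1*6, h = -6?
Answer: 18204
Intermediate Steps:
k = -30 (k = 5*(-1*6) = 5*(-6) = -30)
E(t, w) = 180 (E(t, w) = -6*(-30) = 180)
18384 - E(106 - c(-9), 162) = 18384 - 1*180 = 18384 - 180 = 18204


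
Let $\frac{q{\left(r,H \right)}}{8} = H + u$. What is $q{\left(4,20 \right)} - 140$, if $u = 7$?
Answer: $76$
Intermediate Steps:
$q{\left(r,H \right)} = 56 + 8 H$ ($q{\left(r,H \right)} = 8 \left(H + 7\right) = 8 \left(7 + H\right) = 56 + 8 H$)
$q{\left(4,20 \right)} - 140 = \left(56 + 8 \cdot 20\right) - 140 = \left(56 + 160\right) - 140 = 216 - 140 = 76$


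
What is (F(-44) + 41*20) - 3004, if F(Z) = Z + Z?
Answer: -2272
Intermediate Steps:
F(Z) = 2*Z
(F(-44) + 41*20) - 3004 = (2*(-44) + 41*20) - 3004 = (-88 + 820) - 3004 = 732 - 3004 = -2272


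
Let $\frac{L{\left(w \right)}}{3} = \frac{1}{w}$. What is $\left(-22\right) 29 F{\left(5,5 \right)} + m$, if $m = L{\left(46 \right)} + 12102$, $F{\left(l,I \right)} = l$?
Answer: $\frac{409955}{46} \approx 8912.1$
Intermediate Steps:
$L{\left(w \right)} = \frac{3}{w}$
$m = \frac{556695}{46}$ ($m = \frac{3}{46} + 12102 = \frac{556695}{46} \approx 12102.0$)
$\left(-22\right) 29 F{\left(5,5 \right)} + m = \left(-22\right) 29 \cdot 5 + \frac{556695}{46} = \left(-638\right) 5 + \frac{556695}{46} = -3190 + \frac{556695}{46} = \frac{409955}{46}$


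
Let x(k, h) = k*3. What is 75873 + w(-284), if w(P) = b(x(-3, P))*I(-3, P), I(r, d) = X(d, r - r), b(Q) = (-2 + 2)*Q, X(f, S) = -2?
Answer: 75873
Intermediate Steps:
x(k, h) = 3*k
b(Q) = 0 (b(Q) = 0*Q = 0)
I(r, d) = -2
w(P) = 0 (w(P) = 0*(-2) = 0)
75873 + w(-284) = 75873 + 0 = 75873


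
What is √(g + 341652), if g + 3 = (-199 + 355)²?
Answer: 3*√40665 ≈ 604.97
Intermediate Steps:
g = 24333 (g = -3 + (-199 + 355)² = -3 + 156² = -3 + 24336 = 24333)
√(g + 341652) = √(24333 + 341652) = √365985 = 3*√40665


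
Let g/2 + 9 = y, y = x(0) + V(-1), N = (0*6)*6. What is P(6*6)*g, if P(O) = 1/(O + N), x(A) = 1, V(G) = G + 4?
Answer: -5/18 ≈ -0.27778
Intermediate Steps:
V(G) = 4 + G
N = 0 (N = 0*6 = 0)
y = 4 (y = 1 + (4 - 1) = 1 + 3 = 4)
g = -10 (g = -18 + 2*4 = -18 + 8 = -10)
P(O) = 1/O (P(O) = 1/(O + 0) = 1/O)
P(6*6)*g = -10/(6*6) = -10/36 = (1/36)*(-10) = -5/18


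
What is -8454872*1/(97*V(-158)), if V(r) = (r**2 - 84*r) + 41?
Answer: -8454872/3712869 ≈ -2.2772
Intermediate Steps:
V(r) = 41 + r**2 - 84*r
-8454872*1/(97*V(-158)) = -8454872*1/(97*(41 + (-158)**2 - 84*(-158))) = -8454872*1/(97*(41 + 24964 + 13272)) = -8454872/(97*38277) = -8454872/3712869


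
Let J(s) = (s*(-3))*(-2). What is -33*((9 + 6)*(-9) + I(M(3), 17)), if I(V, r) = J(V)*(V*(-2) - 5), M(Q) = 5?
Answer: 19305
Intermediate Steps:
J(s) = 6*s (J(s) = -3*s*(-2) = 6*s)
I(V, r) = 6*V*(-5 - 2*V) (I(V, r) = (6*V)*(V*(-2) - 5) = (6*V)*(-2*V - 5) = (6*V)*(-5 - 2*V) = 6*V*(-5 - 2*V))
-33*((9 + 6)*(-9) + I(M(3), 17)) = -33*((9 + 6)*(-9) - 6*5*(5 + 2*5)) = -33*(15*(-9) - 6*5*(5 + 10)) = -33*(-135 - 6*5*15) = -33*(-135 - 450) = -33*(-585) = 19305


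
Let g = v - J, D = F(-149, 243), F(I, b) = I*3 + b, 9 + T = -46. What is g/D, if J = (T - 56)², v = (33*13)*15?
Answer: 981/34 ≈ 28.853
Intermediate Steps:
T = -55 (T = -9 - 46 = -55)
v = 6435 (v = 429*15 = 6435)
J = 12321 (J = (-55 - 56)² = (-111)² = 12321)
F(I, b) = b + 3*I (F(I, b) = 3*I + b = b + 3*I)
D = -204 (D = 243 + 3*(-149) = 243 - 447 = -204)
g = -5886 (g = 6435 - 1*12321 = 6435 - 12321 = -5886)
g/D = -5886/(-204) = -5886*(-1/204) = 981/34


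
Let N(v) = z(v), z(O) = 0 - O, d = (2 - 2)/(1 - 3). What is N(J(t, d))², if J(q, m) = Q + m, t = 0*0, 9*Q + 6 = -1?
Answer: 49/81 ≈ 0.60494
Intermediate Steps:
Q = -7/9 (Q = -⅔ + (⅑)*(-1) = -⅔ - ⅑ = -7/9 ≈ -0.77778)
t = 0
d = 0 (d = 0/(-2) = 0*(-½) = 0)
J(q, m) = -7/9 + m
z(O) = -O
N(v) = -v
N(J(t, d))² = (-(-7/9 + 0))² = (-1*(-7/9))² = (7/9)² = 49/81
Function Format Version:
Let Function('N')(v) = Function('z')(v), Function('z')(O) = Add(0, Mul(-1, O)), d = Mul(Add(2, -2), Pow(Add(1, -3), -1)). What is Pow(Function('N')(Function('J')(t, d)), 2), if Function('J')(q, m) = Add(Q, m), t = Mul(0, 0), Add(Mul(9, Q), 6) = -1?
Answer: Rational(49, 81) ≈ 0.60494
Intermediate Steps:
Q = Rational(-7, 9) (Q = Add(Rational(-2, 3), Mul(Rational(1, 9), -1)) = Add(Rational(-2, 3), Rational(-1, 9)) = Rational(-7, 9) ≈ -0.77778)
t = 0
d = 0 (d = Mul(0, Pow(-2, -1)) = Mul(0, Rational(-1, 2)) = 0)
Function('J')(q, m) = Add(Rational(-7, 9), m)
Function('z')(O) = Mul(-1, O)
Function('N')(v) = Mul(-1, v)
Pow(Function('N')(Function('J')(t, d)), 2) = Pow(Mul(-1, Add(Rational(-7, 9), 0)), 2) = Pow(Mul(-1, Rational(-7, 9)), 2) = Pow(Rational(7, 9), 2) = Rational(49, 81)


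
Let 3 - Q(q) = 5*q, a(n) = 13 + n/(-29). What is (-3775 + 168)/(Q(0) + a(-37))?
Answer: -104603/501 ≈ -208.79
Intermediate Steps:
a(n) = 13 - n/29 (a(n) = 13 + n*(-1/29) = 13 - n/29)
Q(q) = 3 - 5*q
(-3775 + 168)/(Q(0) + a(-37)) = (-3775 + 168)/((3 - 5*0) + (13 - 1/29*(-37))) = -3607/((3 + 0) + (13 + 37/29)) = -3607/(3 + 414/29) = -3607/501/29 = -3607*29/501 = -104603/501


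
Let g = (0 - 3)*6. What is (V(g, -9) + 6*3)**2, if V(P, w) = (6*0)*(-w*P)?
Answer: 324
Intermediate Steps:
g = -18 (g = -3*6 = -18)
V(P, w) = 0 (V(P, w) = 0*(-P*w) = 0)
(V(g, -9) + 6*3)**2 = (0 + 6*3)**2 = (0 + 18)**2 = 18**2 = 324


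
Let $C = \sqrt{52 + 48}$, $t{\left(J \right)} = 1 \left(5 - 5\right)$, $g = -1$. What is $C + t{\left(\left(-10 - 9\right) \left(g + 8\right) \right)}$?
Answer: $10$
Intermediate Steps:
$t{\left(J \right)} = 0$ ($t{\left(J \right)} = 1 \cdot 0 = 0$)
$C = 10$ ($C = \sqrt{100} = 10$)
$C + t{\left(\left(-10 - 9\right) \left(g + 8\right) \right)} = 10 + 0 = 10$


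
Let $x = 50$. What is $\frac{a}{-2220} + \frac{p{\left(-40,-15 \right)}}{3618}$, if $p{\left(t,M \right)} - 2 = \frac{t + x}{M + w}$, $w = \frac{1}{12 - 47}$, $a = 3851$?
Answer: $- \frac{67844041}{39118620} \approx -1.7343$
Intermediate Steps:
$w = - \frac{1}{35}$ ($w = \frac{1}{-35} = - \frac{1}{35} \approx -0.028571$)
$p{\left(t,M \right)} = 2 + \frac{50 + t}{- \frac{1}{35} + M}$ ($p{\left(t,M \right)} = 2 + \frac{t + 50}{M - \frac{1}{35}} = 2 + \frac{50 + t}{- \frac{1}{35} + M}$)
$\frac{a}{-2220} + \frac{p{\left(-40,-15 \right)}}{3618} = \frac{3851}{-2220} + \frac{\frac{1}{-1 + 35 \left(-15\right)} \left(1748 + 35 \left(-40\right) + 70 \left(-15\right)\right)}{3618} = 3851 \left(- \frac{1}{2220}\right) + \frac{1748 - 1400 - 1050}{-1 - 525} \cdot \frac{1}{3618} = - \frac{3851}{2220} + \frac{1}{-526} \left(-702\right) \frac{1}{3618} = - \frac{3851}{2220} + \left(- \frac{1}{526}\right) \left(-702\right) \frac{1}{3618} = - \frac{3851}{2220} + \frac{351}{263} \cdot \frac{1}{3618} = - \frac{3851}{2220} + \frac{13}{35242} = - \frac{67844041}{39118620}$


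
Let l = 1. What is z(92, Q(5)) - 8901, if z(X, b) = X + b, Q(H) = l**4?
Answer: -8808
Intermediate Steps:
Q(H) = 1 (Q(H) = 1**4 = 1)
z(92, Q(5)) - 8901 = (92 + 1) - 8901 = 93 - 8901 = -8808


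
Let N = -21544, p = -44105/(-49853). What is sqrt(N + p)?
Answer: 3*I*sqrt(5949063330859)/49853 ≈ 146.78*I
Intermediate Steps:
p = 44105/49853 (p = -44105*(-1/49853) = 44105/49853 ≈ 0.88470)
sqrt(N + p) = sqrt(-21544 + 44105/49853) = sqrt(-1073988927/49853) = 3*I*sqrt(5949063330859)/49853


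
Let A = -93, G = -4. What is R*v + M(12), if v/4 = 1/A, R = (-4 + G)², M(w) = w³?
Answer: 160448/93 ≈ 1725.2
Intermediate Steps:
R = 64 (R = (-4 - 4)² = (-8)² = 64)
v = -4/93 (v = 4/(-93) = 4*(-1/93) = -4/93 ≈ -0.043011)
R*v + M(12) = 64*(-4/93) + 12³ = -256/93 + 1728 = 160448/93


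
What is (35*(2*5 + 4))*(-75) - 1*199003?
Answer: -235753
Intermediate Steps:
(35*(2*5 + 4))*(-75) - 1*199003 = (35*(10 + 4))*(-75) - 199003 = (35*14)*(-75) - 199003 = 490*(-75) - 199003 = -36750 - 199003 = -235753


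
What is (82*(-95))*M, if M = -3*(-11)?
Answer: -257070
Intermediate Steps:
M = 33
(82*(-95))*M = (82*(-95))*33 = -7790*33 = -257070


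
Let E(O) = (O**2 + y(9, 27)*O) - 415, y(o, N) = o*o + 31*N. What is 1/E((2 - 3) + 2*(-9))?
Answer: -1/17496 ≈ -5.7156e-5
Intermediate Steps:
y(o, N) = o**2 + 31*N
E(O) = -415 + O**2 + 918*O (E(O) = (O**2 + (9**2 + 31*27)*O) - 415 = (O**2 + (81 + 837)*O) - 415 = (O**2 + 918*O) - 415 = -415 + O**2 + 918*O)
1/E((2 - 3) + 2*(-9)) = 1/(-415 + ((2 - 3) + 2*(-9))**2 + 918*((2 - 3) + 2*(-9))) = 1/(-415 + (-1 - 18)**2 + 918*(-1 - 18)) = 1/(-415 + (-19)**2 + 918*(-19)) = 1/(-415 + 361 - 17442) = 1/(-17496) = -1/17496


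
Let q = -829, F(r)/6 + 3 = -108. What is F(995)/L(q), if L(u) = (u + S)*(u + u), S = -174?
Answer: -333/831487 ≈ -0.00040049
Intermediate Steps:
F(r) = -666 (F(r) = -18 + 6*(-108) = -18 - 648 = -666)
L(u) = 2*u*(-174 + u) (L(u) = (u - 174)*(u + u) = (-174 + u)*(2*u) = 2*u*(-174 + u))
F(995)/L(q) = -666*(-1/(1658*(-174 - 829))) = -666/(2*(-829)*(-1003)) = -666/1662974 = -666*1/1662974 = -333/831487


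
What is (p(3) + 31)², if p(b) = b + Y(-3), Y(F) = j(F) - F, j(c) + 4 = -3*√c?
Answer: 1062 - 198*I*√3 ≈ 1062.0 - 342.95*I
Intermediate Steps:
j(c) = -4 - 3*√c
Y(F) = -4 - F - 3*√F (Y(F) = (-4 - 3*√F) - F = -4 - F - 3*√F)
p(b) = -1 + b - 3*I*√3 (p(b) = b + (-4 - 1*(-3) - 3*I*√3) = b + (-4 + 3 - 3*I*√3) = b + (-1 - 3*I*√3) = -1 + b - 3*I*√3)
(p(3) + 31)² = ((-1 + 3 - 3*I*√3) + 31)² = ((2 - 3*I*√3) + 31)² = (33 - 3*I*√3)²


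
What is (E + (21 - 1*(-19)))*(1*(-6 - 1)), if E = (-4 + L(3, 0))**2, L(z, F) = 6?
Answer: -308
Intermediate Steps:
E = 4 (E = (-4 + 6)**2 = 2**2 = 4)
(E + (21 - 1*(-19)))*(1*(-6 - 1)) = (4 + (21 - 1*(-19)))*(1*(-6 - 1)) = (4 + (21 + 19))*(1*(-7)) = (4 + 40)*(-7) = 44*(-7) = -308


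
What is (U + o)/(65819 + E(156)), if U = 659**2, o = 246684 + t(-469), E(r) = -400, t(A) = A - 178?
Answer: 680318/65419 ≈ 10.399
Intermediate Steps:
t(A) = -178 + A
o = 246037 (o = 246684 + (-178 - 469) = 246684 - 647 = 246037)
U = 434281
(U + o)/(65819 + E(156)) = (434281 + 246037)/(65819 - 400) = 680318/65419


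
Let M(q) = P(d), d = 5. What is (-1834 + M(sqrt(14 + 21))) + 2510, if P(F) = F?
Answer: 681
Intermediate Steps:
M(q) = 5
(-1834 + M(sqrt(14 + 21))) + 2510 = (-1834 + 5) + 2510 = -1829 + 2510 = 681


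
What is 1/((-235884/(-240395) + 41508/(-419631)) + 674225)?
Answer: 33625731415/22671338431919423 ≈ 1.4832e-6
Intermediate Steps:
1/((-235884/(-240395) + 41508/(-419631)) + 674225) = 1/((-235884*(-1/240395) + 41508*(-1/419631)) + 674225) = 1/((235884/240395 - 13836/139877) + 674225) = 1/(29668641048/33625731415 + 674225) = 1/(22671338431919423/33625731415) = 33625731415/22671338431919423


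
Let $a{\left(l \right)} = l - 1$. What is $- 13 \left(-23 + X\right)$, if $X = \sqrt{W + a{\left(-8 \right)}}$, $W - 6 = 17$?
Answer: $299 - 13 \sqrt{14} \approx 250.36$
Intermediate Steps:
$a{\left(l \right)} = -1 + l$
$W = 23$ ($W = 6 + 17 = 23$)
$X = \sqrt{14}$ ($X = \sqrt{23 - 9} = \sqrt{14} \approx 3.7417$)
$- 13 \left(-23 + X\right) = - 13 \left(-23 + \sqrt{14}\right) = 299 - 13 \sqrt{14}$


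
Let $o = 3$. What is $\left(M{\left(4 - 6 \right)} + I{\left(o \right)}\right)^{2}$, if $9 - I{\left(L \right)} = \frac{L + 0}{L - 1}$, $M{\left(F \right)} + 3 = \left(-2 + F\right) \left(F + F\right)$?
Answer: $\frac{1681}{4} \approx 420.25$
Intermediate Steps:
$M{\left(F \right)} = -3 + 2 F \left(-2 + F\right)$ ($M{\left(F \right)} = -3 + \left(-2 + F\right) \left(F + F\right) = -3 + \left(-2 + F\right) 2 F = -3 + 2 F \left(-2 + F\right)$)
$I{\left(L \right)} = 9 - \frac{L}{-1 + L}$ ($I{\left(L \right)} = 9 - \frac{L + 0}{L - 1} = 9 - \frac{L}{-1 + L}$)
$\left(M{\left(4 - 6 \right)} + I{\left(o \right)}\right)^{2} = \left(\left(-3 - 4 \left(4 - 6\right) + 2 \left(4 - 6\right)^{2}\right) + \frac{-9 + 8 \cdot 3}{-1 + 3}\right)^{2} = \left(\left(-3 - -8 + 2 \left(-2\right)^{2}\right) + \frac{-9 + 24}{2}\right)^{2} = \left(\left(-3 + 8 + 2 \cdot 4\right) + \frac{1}{2} \cdot 15\right)^{2} = \left(\left(-3 + 8 + 8\right) + \frac{15}{2}\right)^{2} = \left(13 + \frac{15}{2}\right)^{2} = \left(\frac{41}{2}\right)^{2} = \frac{1681}{4}$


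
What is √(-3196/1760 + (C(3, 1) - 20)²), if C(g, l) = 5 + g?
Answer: √6881710/220 ≈ 11.924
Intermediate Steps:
√(-3196/1760 + (C(3, 1) - 20)²) = √(-3196/1760 + ((5 + 3) - 20)²) = √(-3196*1/1760 + (8 - 20)²) = √(-799/440 + (-12)²) = √(-799/440 + 144) = √(62561/440) = √6881710/220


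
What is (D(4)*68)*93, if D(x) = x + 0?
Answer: 25296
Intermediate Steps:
D(x) = x
(D(4)*68)*93 = (4*68)*93 = 272*93 = 25296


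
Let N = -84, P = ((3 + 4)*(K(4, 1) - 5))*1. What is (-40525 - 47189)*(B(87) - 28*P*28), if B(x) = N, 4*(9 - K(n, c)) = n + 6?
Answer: 729429624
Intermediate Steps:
K(n, c) = 15/2 - n/4 (K(n, c) = 9 - (n + 6)/4 = 9 - (6 + n)/4 = 9 + (-3/2 - n/4) = 15/2 - n/4)
P = 21/2 (P = ((3 + 4)*((15/2 - ¼*4) - 5))*1 = (7*((15/2 - 1) - 5))*1 = (7*(13/2 - 5))*1 = (7*(3/2))*1 = (21/2)*1 = 21/2 ≈ 10.500)
B(x) = -84
(-40525 - 47189)*(B(87) - 28*P*28) = (-40525 - 47189)*(-84 - 28*21/2*28) = -87714*(-84 - 294*28) = -87714*(-84 - 8232) = -87714*(-8316) = 729429624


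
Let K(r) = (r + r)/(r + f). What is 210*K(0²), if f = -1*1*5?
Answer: 0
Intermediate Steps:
f = -5 (f = -1*5 = -5)
K(r) = 2*r/(-5 + r) (K(r) = (r + r)/(r - 5) = (2*r)/(-5 + r) = 2*r/(-5 + r))
210*K(0²) = 210*(2*0²/(-5 + 0²)) = 210*(2*0/(-5 + 0)) = 210*(2*0/(-5)) = 210*(2*0*(-⅕)) = 210*0 = 0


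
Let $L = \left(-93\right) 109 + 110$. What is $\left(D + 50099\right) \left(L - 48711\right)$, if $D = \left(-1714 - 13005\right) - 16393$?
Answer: $-1115258406$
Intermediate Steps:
$D = -31112$ ($D = -14719 - 16393 = -31112$)
$L = -10027$ ($L = -10137 + 110 = -10027$)
$\left(D + 50099\right) \left(L - 48711\right) = \left(-31112 + 50099\right) \left(-10027 - 48711\right) = 18987 \left(-58738\right) = -1115258406$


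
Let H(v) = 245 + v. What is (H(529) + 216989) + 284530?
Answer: 502293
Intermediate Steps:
(H(529) + 216989) + 284530 = ((245 + 529) + 216989) + 284530 = (774 + 216989) + 284530 = 217763 + 284530 = 502293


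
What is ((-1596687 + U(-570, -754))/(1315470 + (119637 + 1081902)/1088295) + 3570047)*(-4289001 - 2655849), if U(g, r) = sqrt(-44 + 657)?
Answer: -11831596435130954147909100/477206875063 - 2519348510250*sqrt(613)/477206875063 ≈ -2.4793e+13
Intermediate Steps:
U(g, r) = sqrt(613)
((-1596687 + U(-570, -754))/(1315470 + (119637 + 1081902)/1088295) + 3570047)*(-4289001 - 2655849) = ((-1596687 + sqrt(613))/(1315470 + (119637 + 1081902)/1088295) + 3570047)*(-4289001 - 2655849) = ((-1596687 + sqrt(613))/(1315470 + 1201539*(1/1088295)) + 3570047)*(-6944850) = ((-1596687 + sqrt(613))/(1315470 + 400513/362765) + 3570047)*(-6944850) = ((-1596687 + sqrt(613))/(477206875063/362765) + 3570047)*(-6944850) = ((-1596687 + sqrt(613))*(362765/477206875063) + 3570047)*(-6944850) = ((-579222159555/477206875063 + 362765*sqrt(613)/477206875063) + 3570047)*(-6944850) = (1703650393475878406/477206875063 + 362765*sqrt(613)/477206875063)*(-6944850) = -11831596435130954147909100/477206875063 - 2519348510250*sqrt(613)/477206875063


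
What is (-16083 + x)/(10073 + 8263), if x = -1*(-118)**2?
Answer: -30007/18336 ≈ -1.6365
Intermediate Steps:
x = -13924 (x = -1*13924 = -13924)
(-16083 + x)/(10073 + 8263) = (-16083 - 13924)/(10073 + 8263) = -30007/18336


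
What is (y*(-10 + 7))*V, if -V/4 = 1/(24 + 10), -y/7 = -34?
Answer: 84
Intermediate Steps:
y = 238 (y = -7*(-34) = 238)
V = -2/17 (V = -4/(24 + 10) = -4/34 = -4*1/34 = -2/17 ≈ -0.11765)
(y*(-10 + 7))*V = (238*(-10 + 7))*(-2/17) = (238*(-3))*(-2/17) = -714*(-2/17) = 84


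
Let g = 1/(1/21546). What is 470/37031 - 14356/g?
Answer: -13723432/20996577 ≈ -0.65360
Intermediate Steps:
g = 21546 (g = 1/(1/21546) = 21546)
470/37031 - 14356/g = 470/37031 - 14356/21546 = 470*(1/37031) - 14356*1/21546 = 470/37031 - 7178/10773 = -13723432/20996577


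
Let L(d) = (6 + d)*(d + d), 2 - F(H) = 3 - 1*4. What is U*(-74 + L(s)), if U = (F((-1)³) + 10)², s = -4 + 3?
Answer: -14196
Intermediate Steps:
s = -1
F(H) = 3 (F(H) = 2 - (3 - 1*4) = 2 - (3 - 4) = 2 - 1*(-1) = 2 + 1 = 3)
L(d) = 2*d*(6 + d) (L(d) = (6 + d)*(2*d) = 2*d*(6 + d))
U = 169 (U = (3 + 10)² = 13² = 169)
U*(-74 + L(s)) = 169*(-74 + 2*(-1)*(6 - 1)) = 169*(-74 + 2*(-1)*5) = 169*(-74 - 10) = 169*(-84) = -14196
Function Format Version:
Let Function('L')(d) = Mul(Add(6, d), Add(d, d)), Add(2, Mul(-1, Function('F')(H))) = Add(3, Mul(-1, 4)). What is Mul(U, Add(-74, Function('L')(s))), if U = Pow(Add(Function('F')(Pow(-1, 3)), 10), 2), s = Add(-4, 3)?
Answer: -14196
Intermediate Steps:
s = -1
Function('F')(H) = 3 (Function('F')(H) = Add(2, Mul(-1, Add(3, Mul(-1, 4)))) = Add(2, Mul(-1, Add(3, -4))) = Add(2, Mul(-1, -1)) = Add(2, 1) = 3)
Function('L')(d) = Mul(2, d, Add(6, d)) (Function('L')(d) = Mul(Add(6, d), Mul(2, d)) = Mul(2, d, Add(6, d)))
U = 169 (U = Pow(Add(3, 10), 2) = Pow(13, 2) = 169)
Mul(U, Add(-74, Function('L')(s))) = Mul(169, Add(-74, Mul(2, -1, Add(6, -1)))) = Mul(169, Add(-74, Mul(2, -1, 5))) = Mul(169, Add(-74, -10)) = Mul(169, -84) = -14196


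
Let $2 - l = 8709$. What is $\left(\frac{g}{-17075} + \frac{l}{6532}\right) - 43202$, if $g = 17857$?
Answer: $- \frac{4818752861749}{111533900} \approx -43204.0$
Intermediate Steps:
$l = -8707$ ($l = 2 - 8709 = -8707$)
$\left(\frac{g}{-17075} + \frac{l}{6532}\right) - 43202 = \left(\frac{17857}{-17075} - \frac{8707}{6532}\right) - 43202 = \left(17857 \left(- \frac{1}{17075}\right) - \frac{8707}{6532}\right) - 43202 = \left(- \frac{17857}{17075} - \frac{8707}{6532}\right) - 43202 = - \frac{265313949}{111533900} - 43202 = - \frac{4818752861749}{111533900}$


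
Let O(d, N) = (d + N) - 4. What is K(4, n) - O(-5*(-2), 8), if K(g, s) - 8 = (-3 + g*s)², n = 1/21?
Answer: 835/441 ≈ 1.8934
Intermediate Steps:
n = 1/21 ≈ 0.047619
O(d, N) = -4 + N + d (O(d, N) = (N + d) - 4 = -4 + N + d)
K(g, s) = 8 + (-3 + g*s)²
K(4, n) - O(-5*(-2), 8) = (8 + (-3 + 4*(1/21))²) - (-4 + 8 - 5*(-2)) = (8 + (-3 + 4/21)²) - (-4 + 8 + 10) = (8 + (-59/21)²) - 1*14 = (8 + 3481/441) - 14 = 7009/441 - 14 = 835/441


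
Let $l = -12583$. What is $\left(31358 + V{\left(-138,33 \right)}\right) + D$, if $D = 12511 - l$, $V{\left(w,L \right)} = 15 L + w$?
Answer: $56809$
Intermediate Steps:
$V{\left(w,L \right)} = w + 15 L$
$D = 25094$ ($D = 12511 - -12583 = 12511 + 12583 = 25094$)
$\left(31358 + V{\left(-138,33 \right)}\right) + D = \left(31358 + \left(-138 + 15 \cdot 33\right)\right) + 25094 = \left(31358 + \left(-138 + 495\right)\right) + 25094 = \left(31358 + 357\right) + 25094 = 31715 + 25094 = 56809$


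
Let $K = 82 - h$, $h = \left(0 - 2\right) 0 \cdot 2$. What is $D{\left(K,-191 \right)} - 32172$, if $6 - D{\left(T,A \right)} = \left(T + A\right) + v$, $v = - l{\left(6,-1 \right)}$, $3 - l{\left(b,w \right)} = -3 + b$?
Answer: $-32057$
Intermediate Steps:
$h = 0$ ($h = \left(-2\right) 0 = 0$)
$l{\left(b,w \right)} = 6 - b$ ($l{\left(b,w \right)} = 3 - \left(-3 + b\right) = 6 - b$)
$v = 0$ ($v = - (6 - 6) = \left(-1\right) 0 = 0$)
$K = 82$ ($K = 82 - 0 = 82 + 0 = 82$)
$D{\left(T,A \right)} = 6 - A - T$ ($D{\left(T,A \right)} = 6 - \left(\left(T + A\right) + 0\right) = 6 - \left(\left(A + T\right) + 0\right) = 6 - \left(A + T\right) = 6 - A - T$)
$D{\left(K,-191 \right)} - 32172 = \left(6 - -191 - 82\right) - 32172 = \left(6 + 191 - 82\right) - 32172 = 115 - 32172 = -32057$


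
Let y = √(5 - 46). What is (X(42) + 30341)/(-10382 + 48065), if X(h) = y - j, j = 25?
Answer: 572/711 + I*√41/37683 ≈ 0.8045 + 0.00016992*I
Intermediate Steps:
y = I*√41 (y = √(-41) = I*√41 ≈ 6.4031*I)
X(h) = -25 + I*√41 (X(h) = I*√41 - 1*25 = I*√41 - 25 = -25 + I*√41)
(X(42) + 30341)/(-10382 + 48065) = ((-25 + I*√41) + 30341)/(-10382 + 48065) = (30316 + I*√41)/37683 = (30316 + I*√41)*(1/37683) = 572/711 + I*√41/37683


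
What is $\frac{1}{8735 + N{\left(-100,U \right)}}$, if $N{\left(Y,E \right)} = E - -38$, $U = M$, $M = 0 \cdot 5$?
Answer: $\frac{1}{8773} \approx 0.00011399$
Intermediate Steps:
$M = 0$
$U = 0$
$N{\left(Y,E \right)} = 38 + E$ ($N{\left(Y,E \right)} = E + 38 = 38 + E$)
$\frac{1}{8735 + N{\left(-100,U \right)}} = \frac{1}{8735 + \left(38 + 0\right)} = \frac{1}{8735 + 38} = \frac{1}{8773}$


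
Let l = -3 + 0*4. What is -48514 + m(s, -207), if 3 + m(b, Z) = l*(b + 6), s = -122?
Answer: -48169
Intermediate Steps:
l = -3 (l = -3 + 0 = -3)
m(b, Z) = -21 - 3*b (m(b, Z) = -3 - 3*(b + 6) = -3 - 3*(6 + b) = -3 + (-18 - 3*b) = -21 - 3*b)
-48514 + m(s, -207) = -48514 + (-21 - 3*(-122)) = -48514 + (-21 + 366) = -48514 + 345 = -48169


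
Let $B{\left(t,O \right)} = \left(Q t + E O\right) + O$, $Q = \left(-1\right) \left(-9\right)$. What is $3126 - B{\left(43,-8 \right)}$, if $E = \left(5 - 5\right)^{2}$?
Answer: $2747$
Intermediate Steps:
$E = 0$ ($E = 0^{2} = 0$)
$Q = 9$
$B{\left(t,O \right)} = O + 9 t$ ($B{\left(t,O \right)} = \left(9 t + 0 O\right) + O = \left(9 t + 0\right) + O = 9 t + O = O + 9 t$)
$3126 - B{\left(43,-8 \right)} = 3126 - \left(-8 + 9 \cdot 43\right) = 3126 - \left(-8 + 387\right) = 3126 - 379 = 2747$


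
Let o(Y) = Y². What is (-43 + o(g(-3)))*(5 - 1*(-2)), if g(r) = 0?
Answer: -301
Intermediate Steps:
(-43 + o(g(-3)))*(5 - 1*(-2)) = (-43 + 0²)*(5 - 1*(-2)) = (-43 + 0)*(5 + 2) = -43*7 = -301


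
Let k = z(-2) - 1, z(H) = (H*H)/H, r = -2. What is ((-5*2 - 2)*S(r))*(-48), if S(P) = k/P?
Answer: 864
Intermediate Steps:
z(H) = H (z(H) = H²/H = H)
k = -3 (k = -2 - 1 = -3)
S(P) = -3/P
((-5*2 - 2)*S(r))*(-48) = ((-5*2 - 2)*(-3/(-2)))*(-48) = ((-10 - 2)*(-3*(-½)))*(-48) = -12*3/2*(-48) = -18*(-48) = 864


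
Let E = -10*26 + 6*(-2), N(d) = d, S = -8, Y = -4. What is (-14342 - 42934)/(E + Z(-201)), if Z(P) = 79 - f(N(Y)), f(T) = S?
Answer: 1548/5 ≈ 309.60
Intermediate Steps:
E = -272 (E = -260 - 12 = -272)
f(T) = -8
Z(P) = 87 (Z(P) = 79 - 1*(-8) = 79 + 8 = 87)
(-14342 - 42934)/(E + Z(-201)) = (-14342 - 42934)/(-272 + 87) = -57276/(-185) = -57276*(-1/185) = 1548/5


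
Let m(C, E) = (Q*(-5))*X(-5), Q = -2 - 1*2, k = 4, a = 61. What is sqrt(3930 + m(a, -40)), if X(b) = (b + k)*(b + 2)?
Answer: sqrt(3990) ≈ 63.166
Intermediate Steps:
X(b) = (2 + b)*(4 + b) (X(b) = (b + 4)*(b + 2) = (4 + b)*(2 + b) = (2 + b)*(4 + b))
Q = -4 (Q = -2 - 2 = -4)
m(C, E) = 60 (m(C, E) = (-4*(-5))*(8 + (-5)**2 + 6*(-5)) = 20*(8 + 25 - 30) = 20*3 = 60)
sqrt(3930 + m(a, -40)) = sqrt(3930 + 60) = sqrt(3990)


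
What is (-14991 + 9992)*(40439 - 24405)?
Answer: -80153966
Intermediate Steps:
(-14991 + 9992)*(40439 - 24405) = -4999*16034 = -80153966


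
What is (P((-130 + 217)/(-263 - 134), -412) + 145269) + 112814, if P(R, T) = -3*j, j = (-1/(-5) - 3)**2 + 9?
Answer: 6450812/25 ≈ 2.5803e+5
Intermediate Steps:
j = 421/25 (j = (-1*(-1/5) - 3)**2 + 9 = (1/5 - 3)**2 + 9 = (-14/5)**2 + 9 = 196/25 + 9 = 421/25 ≈ 16.840)
P(R, T) = -1263/25 (P(R, T) = -3*421/25 = -1263/25)
(P((-130 + 217)/(-263 - 134), -412) + 145269) + 112814 = (-1263/25 + 145269) + 112814 = 3630462/25 + 112814 = 6450812/25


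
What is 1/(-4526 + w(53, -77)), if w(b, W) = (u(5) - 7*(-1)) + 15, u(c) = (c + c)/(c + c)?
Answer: -1/4503 ≈ -0.00022207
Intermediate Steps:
u(c) = 1 (u(c) = (2*c)/((2*c)) = (2*c)*(1/(2*c)) = 1)
w(b, W) = 23 (w(b, W) = (1 - 7*(-1)) + 15 = (1 + 7) + 15 = 8 + 15 = 23)
1/(-4526 + w(53, -77)) = 1/(-4526 + 23) = 1/(-4503) = -1/4503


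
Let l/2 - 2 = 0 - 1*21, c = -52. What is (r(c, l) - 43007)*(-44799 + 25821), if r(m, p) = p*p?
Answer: 788782614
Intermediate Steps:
l = -38 (l = 4 + 2*(0 - 1*21) = 4 + 2*(0 - 21) = 4 + 2*(-21) = 4 - 42 = -38)
r(m, p) = p²
(r(c, l) - 43007)*(-44799 + 25821) = ((-38)² - 43007)*(-44799 + 25821) = (1444 - 43007)*(-18978) = -41563*(-18978) = 788782614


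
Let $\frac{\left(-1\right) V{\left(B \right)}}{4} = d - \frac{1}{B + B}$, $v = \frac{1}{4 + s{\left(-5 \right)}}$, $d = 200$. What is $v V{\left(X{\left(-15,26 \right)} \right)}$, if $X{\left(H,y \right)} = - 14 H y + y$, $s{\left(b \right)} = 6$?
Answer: $- \frac{2194399}{27430} \approx -80.0$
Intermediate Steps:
$X{\left(H,y \right)} = y - 14 H y$ ($X{\left(H,y \right)} = - 14 H y + y = y - 14 H y$)
$v = \frac{1}{10}$ ($v = \frac{1}{4 + 6} = \frac{1}{10} \approx 0.1$)
$V{\left(B \right)} = -800 + \frac{2}{B}$ ($V{\left(B \right)} = - 4 \left(200 - \frac{1}{B + B}\right) = - 4 \left(200 - \frac{1}{2 B}\right) = -800 + \frac{2}{B}$)
$v V{\left(X{\left(-15,26 \right)} \right)} = \frac{-800 + \frac{2}{26 \left(1 - -210\right)}}{10} = \frac{-800 + \frac{2}{26 \left(1 + 210\right)}}{10} = \frac{-800 + \frac{2}{26 \cdot 211}}{10} = \frac{-800 + \frac{2}{5486}}{10} = \frac{-800 + 2 \cdot \frac{1}{5486}}{10} = \frac{-800 + \frac{1}{2743}}{10} = \frac{1}{10} \left(- \frac{2194399}{2743}\right) = - \frac{2194399}{27430}$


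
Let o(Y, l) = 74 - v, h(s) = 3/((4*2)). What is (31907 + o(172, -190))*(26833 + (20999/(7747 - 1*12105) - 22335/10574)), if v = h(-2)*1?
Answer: 39533978365260075/46081492 ≈ 8.5791e+8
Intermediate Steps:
h(s) = 3/8
v = 3/8 (v = (3/8)*1 = 3/8 ≈ 0.37500)
o(Y, l) = 589/8 (o(Y, l) = 74 - 1*3/8 = 74 - 3/8 = 589/8)
(31907 + o(172, -190))*(26833 + (20999/(7747 - 1*12105) - 22335/10574)) = (31907 + 589/8)*(26833 + (20999/(7747 - 1*12105) - 22335/10574)) = 255845*(26833 + (20999/(7747 - 12105) - 22335*1/10574))/8 = 255845*(26833 + (20999/(-4358) - 22335/10574))/8 = 255845*(26833 + (20999*(-1/4358) - 22335/10574))/8 = 255845*(26833 + (-20999/4358 - 22335/10574))/8 = 255845*(26833 - 79844839/11520373)/8 = (255845/8)*(309046323870/11520373) = 39533978365260075/46081492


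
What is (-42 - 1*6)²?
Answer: 2304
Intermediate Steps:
(-42 - 1*6)² = (-42 - 6)² = (-48)² = 2304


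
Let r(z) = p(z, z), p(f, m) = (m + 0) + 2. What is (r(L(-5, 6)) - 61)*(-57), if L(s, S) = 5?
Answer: 3078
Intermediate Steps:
p(f, m) = 2 + m (p(f, m) = m + 2 = 2 + m)
r(z) = 2 + z
(r(L(-5, 6)) - 61)*(-57) = ((2 + 5) - 61)*(-57) = (7 - 61)*(-57) = -54*(-57) = 3078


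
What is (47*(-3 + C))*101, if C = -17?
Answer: -94940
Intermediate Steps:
(47*(-3 + C))*101 = (47*(-3 - 17))*101 = (47*(-20))*101 = -940*101 = -94940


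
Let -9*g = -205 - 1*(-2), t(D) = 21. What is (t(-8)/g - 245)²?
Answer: 50098084/841 ≈ 59570.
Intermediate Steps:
g = 203/9 (g = -(-205 - 1*(-2))/9 = -(-205 + 2)/9 = -⅑*(-203) = 203/9 ≈ 22.556)
(t(-8)/g - 245)² = (21/(203/9) - 245)² = (21*(9/203) - 245)² = (27/29 - 245)² = (-7078/29)² = 50098084/841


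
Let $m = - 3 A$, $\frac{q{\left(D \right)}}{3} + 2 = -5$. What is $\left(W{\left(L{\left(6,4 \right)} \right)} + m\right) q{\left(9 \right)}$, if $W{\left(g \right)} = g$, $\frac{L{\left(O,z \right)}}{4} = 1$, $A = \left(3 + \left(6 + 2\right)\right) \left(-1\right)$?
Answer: $-777$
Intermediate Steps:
$A = -11$ ($A = \left(3 + 8\right) \left(-1\right) = 11 \left(-1\right) = -11$)
$L{\left(O,z \right)} = 4$ ($L{\left(O,z \right)} = 4 \cdot 1 = 4$)
$q{\left(D \right)} = -21$ ($q{\left(D \right)} = -6 + 3 \left(-5\right) = -6 - 15 = -21$)
$m = 33$ ($m = \left(-3\right) \left(-11\right) = 33$)
$\left(W{\left(L{\left(6,4 \right)} \right)} + m\right) q{\left(9 \right)} = \left(4 + 33\right) \left(-21\right) = 37 \left(-21\right) = -777$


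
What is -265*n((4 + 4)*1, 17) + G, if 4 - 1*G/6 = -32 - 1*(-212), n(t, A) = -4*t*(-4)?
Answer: -34976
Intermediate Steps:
n(t, A) = 16*t
G = -1056 (G = 24 - 6*(-32 - 1*(-212)) = 24 - 6*(-32 + 212) = 24 - 6*180 = 24 - 1080 = -1056)
-265*n((4 + 4)*1, 17) + G = -4240*(4 + 4)*1 - 1056 = -4240*8*1 - 1056 = -4240*8 - 1056 = -265*128 - 1056 = -33920 - 1056 = -34976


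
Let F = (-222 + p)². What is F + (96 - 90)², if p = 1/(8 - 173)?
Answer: 1342810261/27225 ≈ 49323.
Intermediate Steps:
p = -1/165 (p = 1/(-165) = -1/165 ≈ -0.0060606)
F = 1341830161/27225 (F = (-222 - 1/165)² = (-36631/165)² = 1341830161/27225 ≈ 49287.)
F + (96 - 90)² = 1341830161/27225 + (96 - 90)² = 1341830161/27225 + 6² = 1341830161/27225 + 36 = 1342810261/27225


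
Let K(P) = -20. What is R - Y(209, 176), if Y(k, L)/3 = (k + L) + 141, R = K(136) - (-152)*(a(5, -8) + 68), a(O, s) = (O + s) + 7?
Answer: 9346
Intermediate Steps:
a(O, s) = 7 + O + s
R = 10924 (R = -20 - (-152)*((7 + 5 - 8) + 68) = -20 - (-152)*(4 + 68) = -20 - (-152)*72 = -20 - 1*(-10944) = -20 + 10944 = 10924)
Y(k, L) = 423 + 3*L + 3*k (Y(k, L) = 3*((k + L) + 141) = 3*((L + k) + 141) = 3*(141 + L + k) = 423 + 3*L + 3*k)
R - Y(209, 176) = 10924 - (423 + 3*176 + 3*209) = 10924 - (423 + 528 + 627) = 10924 - 1*1578 = 10924 - 1578 = 9346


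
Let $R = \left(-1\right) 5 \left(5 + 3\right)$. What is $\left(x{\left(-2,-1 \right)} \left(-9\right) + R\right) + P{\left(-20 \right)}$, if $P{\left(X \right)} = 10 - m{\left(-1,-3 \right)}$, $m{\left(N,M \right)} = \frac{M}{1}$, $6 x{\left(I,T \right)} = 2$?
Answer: $-30$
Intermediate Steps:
$x{\left(I,T \right)} = \frac{1}{3}$ ($x{\left(I,T \right)} = \frac{1}{6} \cdot 2 = \frac{1}{3}$)
$m{\left(N,M \right)} = M$ ($m{\left(N,M \right)} = M 1 = M$)
$R = -40$ ($R = \left(-5\right) 8 = -40$)
$P{\left(X \right)} = 13$ ($P{\left(X \right)} = 10 - -3 = 10 + 3 = 13$)
$\left(x{\left(-2,-1 \right)} \left(-9\right) + R\right) + P{\left(-20 \right)} = \left(\frac{1}{3} \left(-9\right) - 40\right) + 13 = \left(-3 - 40\right) + 13 = -43 + 13 = -30$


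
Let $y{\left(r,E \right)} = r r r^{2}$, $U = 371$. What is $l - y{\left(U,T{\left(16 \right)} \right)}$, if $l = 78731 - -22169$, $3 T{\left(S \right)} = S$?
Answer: $-18944943981$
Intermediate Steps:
$T{\left(S \right)} = \frac{S}{3}$
$l = 100900$ ($l = 78731 + 22169 = 100900$)
$y{\left(r,E \right)} = r^{4}$ ($y{\left(r,E \right)} = r^{2} r^{2} = r^{4}$)
$l - y{\left(U,T{\left(16 \right)} \right)} = 100900 - 371^{4} = 100900 - 18945044881 = -18944943981$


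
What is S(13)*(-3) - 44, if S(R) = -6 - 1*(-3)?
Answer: -35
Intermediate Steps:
S(R) = -3 (S(R) = -6 + 3 = -3)
S(13)*(-3) - 44 = -3*(-3) - 44 = 9 - 44 = -35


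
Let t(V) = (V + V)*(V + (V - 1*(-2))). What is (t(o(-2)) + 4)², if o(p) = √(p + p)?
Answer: 80 - 192*I ≈ 80.0 - 192.0*I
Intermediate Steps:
o(p) = √2*√p (o(p) = √(2*p) = √2*√p)
t(V) = 2*V*(2 + 2*V) (t(V) = (2*V)*(V + (V + 2)) = (2*V)*(V + (2 + V)) = (2*V)*(2 + 2*V) = 2*V*(2 + 2*V))
(t(o(-2)) + 4)² = (4*(√2*√(-2))*(1 + √2*√(-2)) + 4)² = (4*(√2*(I*√2))*(1 + √2*(I*√2)) + 4)² = (4*(2*I)*(1 + 2*I) + 4)² = (8*I*(1 + 2*I) + 4)² = (4 + 8*I*(1 + 2*I))²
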